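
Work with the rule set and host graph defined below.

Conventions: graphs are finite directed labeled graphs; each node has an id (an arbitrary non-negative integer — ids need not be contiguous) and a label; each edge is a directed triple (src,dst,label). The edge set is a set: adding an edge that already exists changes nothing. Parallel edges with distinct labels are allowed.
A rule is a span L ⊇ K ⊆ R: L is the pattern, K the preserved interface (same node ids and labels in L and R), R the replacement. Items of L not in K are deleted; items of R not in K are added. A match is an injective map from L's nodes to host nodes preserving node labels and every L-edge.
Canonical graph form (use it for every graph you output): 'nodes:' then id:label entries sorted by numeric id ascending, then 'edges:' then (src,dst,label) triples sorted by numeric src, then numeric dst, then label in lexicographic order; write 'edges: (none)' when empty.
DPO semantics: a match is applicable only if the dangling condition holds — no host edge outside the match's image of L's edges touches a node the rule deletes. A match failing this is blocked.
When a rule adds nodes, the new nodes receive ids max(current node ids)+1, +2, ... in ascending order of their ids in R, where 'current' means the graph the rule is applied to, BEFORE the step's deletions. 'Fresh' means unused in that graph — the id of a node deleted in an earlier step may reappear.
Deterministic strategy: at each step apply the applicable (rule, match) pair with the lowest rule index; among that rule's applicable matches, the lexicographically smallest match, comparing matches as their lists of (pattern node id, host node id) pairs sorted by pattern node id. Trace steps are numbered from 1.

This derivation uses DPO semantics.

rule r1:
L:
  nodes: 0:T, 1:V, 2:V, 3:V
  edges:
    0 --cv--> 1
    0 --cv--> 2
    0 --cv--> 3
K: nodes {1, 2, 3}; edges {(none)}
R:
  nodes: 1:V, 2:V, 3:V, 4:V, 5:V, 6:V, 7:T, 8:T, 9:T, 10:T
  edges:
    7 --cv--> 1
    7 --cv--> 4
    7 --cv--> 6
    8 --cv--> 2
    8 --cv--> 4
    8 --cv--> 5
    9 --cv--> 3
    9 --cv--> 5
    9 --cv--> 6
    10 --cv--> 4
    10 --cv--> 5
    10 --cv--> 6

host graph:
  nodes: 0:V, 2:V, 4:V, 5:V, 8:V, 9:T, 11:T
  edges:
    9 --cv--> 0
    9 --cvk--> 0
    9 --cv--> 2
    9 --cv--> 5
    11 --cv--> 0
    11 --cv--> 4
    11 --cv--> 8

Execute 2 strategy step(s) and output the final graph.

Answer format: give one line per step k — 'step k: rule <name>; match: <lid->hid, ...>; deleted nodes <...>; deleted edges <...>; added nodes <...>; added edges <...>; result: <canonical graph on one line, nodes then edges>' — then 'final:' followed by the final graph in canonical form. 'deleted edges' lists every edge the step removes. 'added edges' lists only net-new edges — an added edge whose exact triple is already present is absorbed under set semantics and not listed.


step 1: rule r1; match: 0->11, 1->0, 2->4, 3->8; deleted nodes 11; deleted edges (11,0,cv); (11,4,cv); (11,8,cv); added nodes 12, 13, 14, 15, 16, 17, 18; added edges (15,0,cv); (15,12,cv); (15,14,cv); (16,4,cv); (16,12,cv); (16,13,cv); (17,8,cv); (17,13,cv); (17,14,cv); (18,12,cv); (18,13,cv); (18,14,cv); result: nodes: 0:V, 2:V, 4:V, 5:V, 8:V, 9:T, 12:V, 13:V, 14:V, 15:T, 16:T, 17:T, 18:T edges: (9,0,cv); (9,0,cvk); (9,2,cv); (9,5,cv); (15,0,cv); (15,12,cv); (15,14,cv); (16,4,cv); (16,12,cv); (16,13,cv); (17,8,cv); (17,13,cv); (17,14,cv); (18,12,cv); (18,13,cv); (18,14,cv)
step 2: rule r1; match: 0->15, 1->0, 2->12, 3->14; deleted nodes 15; deleted edges (15,0,cv); (15,12,cv); (15,14,cv); added nodes 19, 20, 21, 22, 23, 24, 25; added edges (22,0,cv); (22,19,cv); (22,21,cv); (23,12,cv); (23,19,cv); (23,20,cv); (24,14,cv); (24,20,cv); (24,21,cv); (25,19,cv); (25,20,cv); (25,21,cv); result: nodes: 0:V, 2:V, 4:V, 5:V, 8:V, 9:T, 12:V, 13:V, 14:V, 16:T, 17:T, 18:T, 19:V, 20:V, 21:V, 22:T, 23:T, 24:T, 25:T edges: (9,0,cv); (9,0,cvk); (9,2,cv); (9,5,cv); (16,4,cv); (16,12,cv); (16,13,cv); (17,8,cv); (17,13,cv); (17,14,cv); (18,12,cv); (18,13,cv); (18,14,cv); (22,0,cv); (22,19,cv); (22,21,cv); (23,12,cv); (23,19,cv); (23,20,cv); (24,14,cv); (24,20,cv); (24,21,cv); (25,19,cv); (25,20,cv); (25,21,cv)
final:
nodes: 0:V, 2:V, 4:V, 5:V, 8:V, 9:T, 12:V, 13:V, 14:V, 16:T, 17:T, 18:T, 19:V, 20:V, 21:V, 22:T, 23:T, 24:T, 25:T
edges: (9,0,cv); (9,0,cvk); (9,2,cv); (9,5,cv); (16,4,cv); (16,12,cv); (16,13,cv); (17,8,cv); (17,13,cv); (17,14,cv); (18,12,cv); (18,13,cv); (18,14,cv); (22,0,cv); (22,19,cv); (22,21,cv); (23,12,cv); (23,19,cv); (23,20,cv); (24,14,cv); (24,20,cv); (24,21,cv); (25,19,cv); (25,20,cv); (25,21,cv)


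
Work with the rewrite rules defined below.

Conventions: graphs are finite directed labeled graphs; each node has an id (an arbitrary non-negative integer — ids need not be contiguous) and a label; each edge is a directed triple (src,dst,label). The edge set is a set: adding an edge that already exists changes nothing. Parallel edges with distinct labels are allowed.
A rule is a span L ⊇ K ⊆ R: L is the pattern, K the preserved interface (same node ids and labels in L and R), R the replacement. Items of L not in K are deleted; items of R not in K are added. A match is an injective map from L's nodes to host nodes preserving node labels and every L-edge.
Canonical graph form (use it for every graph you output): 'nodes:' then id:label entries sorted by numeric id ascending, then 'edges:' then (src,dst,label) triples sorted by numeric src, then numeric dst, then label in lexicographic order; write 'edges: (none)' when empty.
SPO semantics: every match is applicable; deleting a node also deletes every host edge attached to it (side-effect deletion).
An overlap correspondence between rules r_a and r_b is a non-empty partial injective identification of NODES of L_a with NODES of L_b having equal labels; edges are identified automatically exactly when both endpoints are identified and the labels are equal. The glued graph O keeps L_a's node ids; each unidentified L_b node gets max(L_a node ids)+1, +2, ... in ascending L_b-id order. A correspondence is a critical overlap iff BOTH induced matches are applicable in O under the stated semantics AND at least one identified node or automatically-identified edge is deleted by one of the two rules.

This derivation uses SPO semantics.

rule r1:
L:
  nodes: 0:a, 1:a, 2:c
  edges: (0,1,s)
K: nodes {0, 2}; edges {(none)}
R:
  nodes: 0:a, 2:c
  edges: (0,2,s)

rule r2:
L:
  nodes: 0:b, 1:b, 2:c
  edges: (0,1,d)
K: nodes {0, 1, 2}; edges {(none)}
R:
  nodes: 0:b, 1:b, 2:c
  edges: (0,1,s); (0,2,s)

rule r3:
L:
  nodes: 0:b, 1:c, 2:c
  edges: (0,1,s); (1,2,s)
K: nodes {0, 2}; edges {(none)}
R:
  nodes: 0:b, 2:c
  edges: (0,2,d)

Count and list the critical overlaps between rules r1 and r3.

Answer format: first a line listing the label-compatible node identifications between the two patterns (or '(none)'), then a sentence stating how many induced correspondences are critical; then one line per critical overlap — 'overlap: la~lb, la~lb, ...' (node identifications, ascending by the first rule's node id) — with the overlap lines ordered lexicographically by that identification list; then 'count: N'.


label-compatible node identifications between L(r1) and L(r3): 2~1, 2~2
1 of the induced correspondences is a critical overlap of r1 and r3.
overlap: 2~1
count: 1


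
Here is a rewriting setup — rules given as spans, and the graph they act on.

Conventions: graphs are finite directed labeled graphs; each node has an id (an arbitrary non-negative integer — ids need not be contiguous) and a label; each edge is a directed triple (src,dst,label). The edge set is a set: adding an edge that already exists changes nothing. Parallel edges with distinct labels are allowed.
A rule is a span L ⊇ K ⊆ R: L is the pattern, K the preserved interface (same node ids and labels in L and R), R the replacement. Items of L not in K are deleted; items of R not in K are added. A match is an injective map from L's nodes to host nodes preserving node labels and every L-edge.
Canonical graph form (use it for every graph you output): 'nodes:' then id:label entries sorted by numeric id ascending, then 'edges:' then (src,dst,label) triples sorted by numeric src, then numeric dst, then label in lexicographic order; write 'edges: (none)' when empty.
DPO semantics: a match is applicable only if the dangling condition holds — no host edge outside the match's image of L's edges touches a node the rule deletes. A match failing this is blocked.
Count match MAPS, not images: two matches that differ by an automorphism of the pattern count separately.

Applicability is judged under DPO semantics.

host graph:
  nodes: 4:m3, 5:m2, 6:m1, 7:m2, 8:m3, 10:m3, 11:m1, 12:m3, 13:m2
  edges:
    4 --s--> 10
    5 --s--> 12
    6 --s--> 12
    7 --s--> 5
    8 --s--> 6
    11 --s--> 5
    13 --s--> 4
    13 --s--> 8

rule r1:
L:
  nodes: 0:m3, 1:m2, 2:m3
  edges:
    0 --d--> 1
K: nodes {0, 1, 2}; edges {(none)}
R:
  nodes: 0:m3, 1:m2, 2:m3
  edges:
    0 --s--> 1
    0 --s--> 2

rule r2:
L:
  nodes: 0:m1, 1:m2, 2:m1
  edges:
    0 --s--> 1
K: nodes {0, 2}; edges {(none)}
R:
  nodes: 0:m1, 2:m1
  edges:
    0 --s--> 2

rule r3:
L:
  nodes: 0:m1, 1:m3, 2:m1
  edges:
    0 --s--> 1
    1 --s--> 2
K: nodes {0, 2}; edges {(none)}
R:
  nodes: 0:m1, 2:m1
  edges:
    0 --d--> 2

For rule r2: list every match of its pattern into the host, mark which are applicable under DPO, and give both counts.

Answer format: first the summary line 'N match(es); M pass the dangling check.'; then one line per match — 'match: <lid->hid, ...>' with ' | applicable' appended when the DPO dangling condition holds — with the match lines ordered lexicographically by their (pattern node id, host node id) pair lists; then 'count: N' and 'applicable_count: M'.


1 match(es); 0 pass the dangling check.
match: 0->11, 1->5, 2->6
count: 1
applicable_count: 0


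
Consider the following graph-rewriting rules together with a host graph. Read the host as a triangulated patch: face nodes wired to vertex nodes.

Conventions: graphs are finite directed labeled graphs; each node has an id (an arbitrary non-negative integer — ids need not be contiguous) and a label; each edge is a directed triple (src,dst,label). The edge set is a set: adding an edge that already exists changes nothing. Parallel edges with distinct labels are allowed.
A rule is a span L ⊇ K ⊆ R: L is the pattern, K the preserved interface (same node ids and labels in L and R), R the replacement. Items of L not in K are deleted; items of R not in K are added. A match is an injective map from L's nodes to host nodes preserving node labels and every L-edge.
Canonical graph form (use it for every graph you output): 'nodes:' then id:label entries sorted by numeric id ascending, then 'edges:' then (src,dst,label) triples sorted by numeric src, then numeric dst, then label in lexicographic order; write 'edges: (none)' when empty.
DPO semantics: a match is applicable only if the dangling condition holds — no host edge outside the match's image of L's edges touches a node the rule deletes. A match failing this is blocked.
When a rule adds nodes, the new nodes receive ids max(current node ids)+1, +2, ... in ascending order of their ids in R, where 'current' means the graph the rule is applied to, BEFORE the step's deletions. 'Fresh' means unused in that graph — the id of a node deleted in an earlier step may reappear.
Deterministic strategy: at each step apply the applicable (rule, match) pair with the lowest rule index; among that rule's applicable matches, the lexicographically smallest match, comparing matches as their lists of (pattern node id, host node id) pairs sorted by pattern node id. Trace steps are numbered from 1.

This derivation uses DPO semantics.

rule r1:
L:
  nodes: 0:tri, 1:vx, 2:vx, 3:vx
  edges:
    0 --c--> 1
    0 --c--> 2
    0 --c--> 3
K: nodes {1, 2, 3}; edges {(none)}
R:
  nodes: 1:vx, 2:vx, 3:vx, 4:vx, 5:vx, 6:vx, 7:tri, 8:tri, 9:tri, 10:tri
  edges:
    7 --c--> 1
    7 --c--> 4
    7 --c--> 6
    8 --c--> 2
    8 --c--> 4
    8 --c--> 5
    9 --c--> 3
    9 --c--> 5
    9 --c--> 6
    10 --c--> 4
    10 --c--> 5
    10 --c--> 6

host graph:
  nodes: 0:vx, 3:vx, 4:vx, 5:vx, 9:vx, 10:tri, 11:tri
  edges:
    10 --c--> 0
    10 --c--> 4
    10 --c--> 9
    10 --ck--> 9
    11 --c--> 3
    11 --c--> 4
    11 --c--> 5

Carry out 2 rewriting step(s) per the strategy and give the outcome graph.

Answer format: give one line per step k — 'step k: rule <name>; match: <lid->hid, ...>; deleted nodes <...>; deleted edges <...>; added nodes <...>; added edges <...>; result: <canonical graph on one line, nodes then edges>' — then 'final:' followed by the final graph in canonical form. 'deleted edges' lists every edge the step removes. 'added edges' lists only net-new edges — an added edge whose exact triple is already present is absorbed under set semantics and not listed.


step 1: rule r1; match: 0->11, 1->3, 2->4, 3->5; deleted nodes 11; deleted edges (11,3,c); (11,4,c); (11,5,c); added nodes 12, 13, 14, 15, 16, 17, 18; added edges (15,3,c); (15,12,c); (15,14,c); (16,4,c); (16,12,c); (16,13,c); (17,5,c); (17,13,c); (17,14,c); (18,12,c); (18,13,c); (18,14,c); result: nodes: 0:vx, 3:vx, 4:vx, 5:vx, 9:vx, 10:tri, 12:vx, 13:vx, 14:vx, 15:tri, 16:tri, 17:tri, 18:tri edges: (10,0,c); (10,4,c); (10,9,c); (10,9,ck); (15,3,c); (15,12,c); (15,14,c); (16,4,c); (16,12,c); (16,13,c); (17,5,c); (17,13,c); (17,14,c); (18,12,c); (18,13,c); (18,14,c)
step 2: rule r1; match: 0->15, 1->3, 2->12, 3->14; deleted nodes 15; deleted edges (15,3,c); (15,12,c); (15,14,c); added nodes 19, 20, 21, 22, 23, 24, 25; added edges (22,3,c); (22,19,c); (22,21,c); (23,12,c); (23,19,c); (23,20,c); (24,14,c); (24,20,c); (24,21,c); (25,19,c); (25,20,c); (25,21,c); result: nodes: 0:vx, 3:vx, 4:vx, 5:vx, 9:vx, 10:tri, 12:vx, 13:vx, 14:vx, 16:tri, 17:tri, 18:tri, 19:vx, 20:vx, 21:vx, 22:tri, 23:tri, 24:tri, 25:tri edges: (10,0,c); (10,4,c); (10,9,c); (10,9,ck); (16,4,c); (16,12,c); (16,13,c); (17,5,c); (17,13,c); (17,14,c); (18,12,c); (18,13,c); (18,14,c); (22,3,c); (22,19,c); (22,21,c); (23,12,c); (23,19,c); (23,20,c); (24,14,c); (24,20,c); (24,21,c); (25,19,c); (25,20,c); (25,21,c)
final:
nodes: 0:vx, 3:vx, 4:vx, 5:vx, 9:vx, 10:tri, 12:vx, 13:vx, 14:vx, 16:tri, 17:tri, 18:tri, 19:vx, 20:vx, 21:vx, 22:tri, 23:tri, 24:tri, 25:tri
edges: (10,0,c); (10,4,c); (10,9,c); (10,9,ck); (16,4,c); (16,12,c); (16,13,c); (17,5,c); (17,13,c); (17,14,c); (18,12,c); (18,13,c); (18,14,c); (22,3,c); (22,19,c); (22,21,c); (23,12,c); (23,19,c); (23,20,c); (24,14,c); (24,20,c); (24,21,c); (25,19,c); (25,20,c); (25,21,c)


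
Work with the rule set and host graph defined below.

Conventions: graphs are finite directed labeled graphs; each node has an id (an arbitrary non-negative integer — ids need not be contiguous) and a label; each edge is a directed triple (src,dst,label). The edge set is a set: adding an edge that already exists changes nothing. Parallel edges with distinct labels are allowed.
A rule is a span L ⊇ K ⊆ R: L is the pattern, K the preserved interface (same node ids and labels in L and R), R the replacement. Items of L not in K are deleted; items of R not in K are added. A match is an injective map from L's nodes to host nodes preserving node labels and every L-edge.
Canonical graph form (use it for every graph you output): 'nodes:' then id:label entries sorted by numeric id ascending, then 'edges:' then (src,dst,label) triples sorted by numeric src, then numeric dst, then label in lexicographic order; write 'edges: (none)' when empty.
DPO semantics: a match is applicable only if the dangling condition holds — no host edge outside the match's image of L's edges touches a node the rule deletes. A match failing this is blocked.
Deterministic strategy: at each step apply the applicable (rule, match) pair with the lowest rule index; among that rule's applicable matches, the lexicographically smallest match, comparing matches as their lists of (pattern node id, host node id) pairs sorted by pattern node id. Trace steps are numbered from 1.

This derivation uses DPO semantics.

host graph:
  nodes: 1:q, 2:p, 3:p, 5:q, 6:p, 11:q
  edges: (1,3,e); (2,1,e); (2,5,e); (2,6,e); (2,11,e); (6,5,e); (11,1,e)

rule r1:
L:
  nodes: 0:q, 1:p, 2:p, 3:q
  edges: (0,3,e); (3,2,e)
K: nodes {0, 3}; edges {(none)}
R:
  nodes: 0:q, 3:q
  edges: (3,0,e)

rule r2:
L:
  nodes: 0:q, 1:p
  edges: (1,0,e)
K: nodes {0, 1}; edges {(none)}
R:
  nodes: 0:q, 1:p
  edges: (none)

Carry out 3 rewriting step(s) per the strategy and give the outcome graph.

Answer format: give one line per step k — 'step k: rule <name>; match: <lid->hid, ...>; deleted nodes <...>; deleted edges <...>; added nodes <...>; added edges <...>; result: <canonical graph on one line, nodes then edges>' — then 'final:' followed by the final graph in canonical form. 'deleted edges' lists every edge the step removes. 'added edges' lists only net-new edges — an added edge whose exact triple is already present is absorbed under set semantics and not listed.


step 1: rule r2; match: 0->1, 1->2; deleted nodes (none); deleted edges (2,1,e); added nodes (none); added edges (none); result: nodes: 1:q, 2:p, 3:p, 5:q, 6:p, 11:q edges: (1,3,e); (2,5,e); (2,6,e); (2,11,e); (6,5,e); (11,1,e)
step 2: rule r2; match: 0->5, 1->2; deleted nodes (none); deleted edges (2,5,e); added nodes (none); added edges (none); result: nodes: 1:q, 2:p, 3:p, 5:q, 6:p, 11:q edges: (1,3,e); (2,6,e); (2,11,e); (6,5,e); (11,1,e)
step 3: rule r2; match: 0->5, 1->6; deleted nodes (none); deleted edges (6,5,e); added nodes (none); added edges (none); result: nodes: 1:q, 2:p, 3:p, 5:q, 6:p, 11:q edges: (1,3,e); (2,6,e); (2,11,e); (11,1,e)
final:
nodes: 1:q, 2:p, 3:p, 5:q, 6:p, 11:q
edges: (1,3,e); (2,6,e); (2,11,e); (11,1,e)


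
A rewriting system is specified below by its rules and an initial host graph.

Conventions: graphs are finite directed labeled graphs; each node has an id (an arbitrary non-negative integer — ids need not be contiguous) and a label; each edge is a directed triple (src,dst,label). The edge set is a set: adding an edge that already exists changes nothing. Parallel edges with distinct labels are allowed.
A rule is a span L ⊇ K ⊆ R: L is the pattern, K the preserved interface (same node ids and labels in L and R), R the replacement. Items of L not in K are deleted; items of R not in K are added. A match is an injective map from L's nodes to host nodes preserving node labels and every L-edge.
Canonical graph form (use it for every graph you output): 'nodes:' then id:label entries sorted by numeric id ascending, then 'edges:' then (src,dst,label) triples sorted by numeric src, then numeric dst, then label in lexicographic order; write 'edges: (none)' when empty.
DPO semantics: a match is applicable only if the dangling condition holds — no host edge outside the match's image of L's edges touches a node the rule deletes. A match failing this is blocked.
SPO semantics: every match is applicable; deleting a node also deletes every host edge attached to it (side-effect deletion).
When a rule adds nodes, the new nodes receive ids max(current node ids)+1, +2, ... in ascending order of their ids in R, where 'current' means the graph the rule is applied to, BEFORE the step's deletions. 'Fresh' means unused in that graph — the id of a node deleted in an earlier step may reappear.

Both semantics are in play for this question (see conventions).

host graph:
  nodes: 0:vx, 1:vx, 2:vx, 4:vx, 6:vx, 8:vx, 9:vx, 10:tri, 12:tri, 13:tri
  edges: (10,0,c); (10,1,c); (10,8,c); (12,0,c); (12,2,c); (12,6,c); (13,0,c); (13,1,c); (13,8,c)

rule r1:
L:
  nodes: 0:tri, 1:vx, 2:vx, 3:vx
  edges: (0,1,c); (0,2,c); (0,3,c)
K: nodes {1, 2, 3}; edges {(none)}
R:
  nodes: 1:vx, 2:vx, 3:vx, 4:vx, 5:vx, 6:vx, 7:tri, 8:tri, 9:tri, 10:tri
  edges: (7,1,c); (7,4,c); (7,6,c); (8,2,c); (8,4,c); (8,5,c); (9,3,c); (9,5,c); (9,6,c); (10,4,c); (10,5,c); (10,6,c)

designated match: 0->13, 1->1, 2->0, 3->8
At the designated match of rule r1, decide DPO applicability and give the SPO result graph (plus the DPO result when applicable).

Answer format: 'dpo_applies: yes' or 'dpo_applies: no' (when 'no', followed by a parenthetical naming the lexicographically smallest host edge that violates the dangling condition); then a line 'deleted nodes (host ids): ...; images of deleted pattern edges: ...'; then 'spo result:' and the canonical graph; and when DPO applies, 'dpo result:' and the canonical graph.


dpo_applies: yes
deleted nodes (host ids): 13; images of deleted pattern edges: (13,0,c); (13,1,c); (13,8,c)
spo result:
nodes: 0:vx, 1:vx, 2:vx, 4:vx, 6:vx, 8:vx, 9:vx, 10:tri, 12:tri, 14:vx, 15:vx, 16:vx, 17:tri, 18:tri, 19:tri, 20:tri
edges: (10,0,c); (10,1,c); (10,8,c); (12,0,c); (12,2,c); (12,6,c); (17,1,c); (17,14,c); (17,16,c); (18,0,c); (18,14,c); (18,15,c); (19,8,c); (19,15,c); (19,16,c); (20,14,c); (20,15,c); (20,16,c)
dpo result:
nodes: 0:vx, 1:vx, 2:vx, 4:vx, 6:vx, 8:vx, 9:vx, 10:tri, 12:tri, 14:vx, 15:vx, 16:vx, 17:tri, 18:tri, 19:tri, 20:tri
edges: (10,0,c); (10,1,c); (10,8,c); (12,0,c); (12,2,c); (12,6,c); (17,1,c); (17,14,c); (17,16,c); (18,0,c); (18,14,c); (18,15,c); (19,8,c); (19,15,c); (19,16,c); (20,14,c); (20,15,c); (20,16,c)


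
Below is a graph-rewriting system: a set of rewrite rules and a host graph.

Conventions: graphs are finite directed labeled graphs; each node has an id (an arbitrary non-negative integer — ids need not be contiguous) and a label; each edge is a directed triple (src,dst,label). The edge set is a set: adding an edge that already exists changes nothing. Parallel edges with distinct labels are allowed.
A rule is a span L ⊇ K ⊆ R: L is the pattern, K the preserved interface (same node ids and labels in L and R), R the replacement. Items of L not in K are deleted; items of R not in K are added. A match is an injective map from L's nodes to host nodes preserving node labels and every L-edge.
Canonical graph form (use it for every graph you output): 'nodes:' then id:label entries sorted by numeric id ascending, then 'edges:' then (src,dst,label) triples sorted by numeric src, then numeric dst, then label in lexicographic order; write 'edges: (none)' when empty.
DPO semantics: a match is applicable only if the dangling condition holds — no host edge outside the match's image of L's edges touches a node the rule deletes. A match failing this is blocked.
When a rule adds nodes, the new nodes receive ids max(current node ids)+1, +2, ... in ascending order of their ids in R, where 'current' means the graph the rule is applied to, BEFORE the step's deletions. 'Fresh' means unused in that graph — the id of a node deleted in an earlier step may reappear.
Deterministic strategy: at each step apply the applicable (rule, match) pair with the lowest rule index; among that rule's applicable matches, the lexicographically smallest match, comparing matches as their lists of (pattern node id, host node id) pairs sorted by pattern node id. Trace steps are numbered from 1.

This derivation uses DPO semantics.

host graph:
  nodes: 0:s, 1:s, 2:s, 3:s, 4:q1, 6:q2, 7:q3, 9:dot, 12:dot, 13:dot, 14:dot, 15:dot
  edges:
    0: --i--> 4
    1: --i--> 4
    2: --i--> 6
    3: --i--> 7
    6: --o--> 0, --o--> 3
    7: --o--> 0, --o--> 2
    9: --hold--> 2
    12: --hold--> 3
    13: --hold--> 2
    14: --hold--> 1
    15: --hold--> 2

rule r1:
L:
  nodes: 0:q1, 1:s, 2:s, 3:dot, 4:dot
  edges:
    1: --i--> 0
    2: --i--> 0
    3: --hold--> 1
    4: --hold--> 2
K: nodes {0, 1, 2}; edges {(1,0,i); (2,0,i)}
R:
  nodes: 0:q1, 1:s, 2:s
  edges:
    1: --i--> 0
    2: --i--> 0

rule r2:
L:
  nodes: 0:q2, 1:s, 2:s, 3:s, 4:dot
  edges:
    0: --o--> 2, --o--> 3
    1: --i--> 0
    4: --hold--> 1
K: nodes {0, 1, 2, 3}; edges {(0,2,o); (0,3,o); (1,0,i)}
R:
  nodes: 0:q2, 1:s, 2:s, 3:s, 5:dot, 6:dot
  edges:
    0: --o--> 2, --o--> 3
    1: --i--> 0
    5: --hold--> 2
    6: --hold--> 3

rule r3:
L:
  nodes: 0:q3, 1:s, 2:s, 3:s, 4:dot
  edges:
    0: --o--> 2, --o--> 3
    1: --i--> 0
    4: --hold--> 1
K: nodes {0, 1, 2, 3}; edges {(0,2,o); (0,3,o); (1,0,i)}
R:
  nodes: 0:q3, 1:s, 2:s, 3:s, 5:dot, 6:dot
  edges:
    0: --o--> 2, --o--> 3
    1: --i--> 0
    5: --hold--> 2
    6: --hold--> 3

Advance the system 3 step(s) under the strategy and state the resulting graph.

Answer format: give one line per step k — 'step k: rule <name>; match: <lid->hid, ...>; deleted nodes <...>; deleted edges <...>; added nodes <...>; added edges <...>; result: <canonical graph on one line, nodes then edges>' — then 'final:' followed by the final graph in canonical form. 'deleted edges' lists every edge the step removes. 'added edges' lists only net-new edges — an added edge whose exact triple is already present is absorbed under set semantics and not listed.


step 1: rule r2; match: 0->6, 1->2, 2->0, 3->3, 4->9; deleted nodes 9; deleted edges (9,2,hold); added nodes 16, 17; added edges (16,0,hold); (17,3,hold); result: nodes: 0:s, 1:s, 2:s, 3:s, 4:q1, 6:q2, 7:q3, 12:dot, 13:dot, 14:dot, 15:dot, 16:dot, 17:dot edges: (0,4,i); (1,4,i); (2,6,i); (3,7,i); (6,0,o); (6,3,o); (7,0,o); (7,2,o); (12,3,hold); (13,2,hold); (14,1,hold); (15,2,hold); (16,0,hold); (17,3,hold)
step 2: rule r1; match: 0->4, 1->0, 2->1, 3->16, 4->14; deleted nodes 14, 16; deleted edges (14,1,hold); (16,0,hold); added nodes (none); added edges (none); result: nodes: 0:s, 1:s, 2:s, 3:s, 4:q1, 6:q2, 7:q3, 12:dot, 13:dot, 15:dot, 17:dot edges: (0,4,i); (1,4,i); (2,6,i); (3,7,i); (6,0,o); (6,3,o); (7,0,o); (7,2,o); (12,3,hold); (13,2,hold); (15,2,hold); (17,3,hold)
step 3: rule r2; match: 0->6, 1->2, 2->0, 3->3, 4->13; deleted nodes 13; deleted edges (13,2,hold); added nodes 18, 19; added edges (18,0,hold); (19,3,hold); result: nodes: 0:s, 1:s, 2:s, 3:s, 4:q1, 6:q2, 7:q3, 12:dot, 15:dot, 17:dot, 18:dot, 19:dot edges: (0,4,i); (1,4,i); (2,6,i); (3,7,i); (6,0,o); (6,3,o); (7,0,o); (7,2,o); (12,3,hold); (15,2,hold); (17,3,hold); (18,0,hold); (19,3,hold)
final:
nodes: 0:s, 1:s, 2:s, 3:s, 4:q1, 6:q2, 7:q3, 12:dot, 15:dot, 17:dot, 18:dot, 19:dot
edges: (0,4,i); (1,4,i); (2,6,i); (3,7,i); (6,0,o); (6,3,o); (7,0,o); (7,2,o); (12,3,hold); (15,2,hold); (17,3,hold); (18,0,hold); (19,3,hold)


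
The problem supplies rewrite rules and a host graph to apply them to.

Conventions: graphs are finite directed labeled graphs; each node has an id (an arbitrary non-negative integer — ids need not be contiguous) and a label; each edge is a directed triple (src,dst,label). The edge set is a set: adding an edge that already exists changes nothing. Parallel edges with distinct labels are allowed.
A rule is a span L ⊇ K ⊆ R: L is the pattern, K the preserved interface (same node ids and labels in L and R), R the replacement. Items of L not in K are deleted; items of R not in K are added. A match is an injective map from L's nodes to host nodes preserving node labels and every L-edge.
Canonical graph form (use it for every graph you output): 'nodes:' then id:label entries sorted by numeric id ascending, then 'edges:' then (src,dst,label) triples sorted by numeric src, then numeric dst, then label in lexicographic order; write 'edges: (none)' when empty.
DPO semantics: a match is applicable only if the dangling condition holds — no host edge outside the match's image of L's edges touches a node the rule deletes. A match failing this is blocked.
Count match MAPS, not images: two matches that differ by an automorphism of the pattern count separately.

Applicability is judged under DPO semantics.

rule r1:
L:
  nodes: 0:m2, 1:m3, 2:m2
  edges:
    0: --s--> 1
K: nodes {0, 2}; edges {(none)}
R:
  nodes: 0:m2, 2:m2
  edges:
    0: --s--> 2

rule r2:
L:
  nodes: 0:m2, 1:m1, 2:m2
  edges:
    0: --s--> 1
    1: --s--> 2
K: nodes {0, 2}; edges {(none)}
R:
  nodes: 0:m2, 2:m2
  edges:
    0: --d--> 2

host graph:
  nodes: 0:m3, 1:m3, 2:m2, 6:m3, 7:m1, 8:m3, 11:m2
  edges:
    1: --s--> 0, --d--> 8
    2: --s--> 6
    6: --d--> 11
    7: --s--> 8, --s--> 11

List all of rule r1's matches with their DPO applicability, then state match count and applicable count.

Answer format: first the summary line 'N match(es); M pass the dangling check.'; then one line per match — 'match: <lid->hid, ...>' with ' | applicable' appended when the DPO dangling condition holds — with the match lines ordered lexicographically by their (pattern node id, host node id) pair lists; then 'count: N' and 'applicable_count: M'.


1 match(es); 0 pass the dangling check.
match: 0->2, 1->6, 2->11
count: 1
applicable_count: 0


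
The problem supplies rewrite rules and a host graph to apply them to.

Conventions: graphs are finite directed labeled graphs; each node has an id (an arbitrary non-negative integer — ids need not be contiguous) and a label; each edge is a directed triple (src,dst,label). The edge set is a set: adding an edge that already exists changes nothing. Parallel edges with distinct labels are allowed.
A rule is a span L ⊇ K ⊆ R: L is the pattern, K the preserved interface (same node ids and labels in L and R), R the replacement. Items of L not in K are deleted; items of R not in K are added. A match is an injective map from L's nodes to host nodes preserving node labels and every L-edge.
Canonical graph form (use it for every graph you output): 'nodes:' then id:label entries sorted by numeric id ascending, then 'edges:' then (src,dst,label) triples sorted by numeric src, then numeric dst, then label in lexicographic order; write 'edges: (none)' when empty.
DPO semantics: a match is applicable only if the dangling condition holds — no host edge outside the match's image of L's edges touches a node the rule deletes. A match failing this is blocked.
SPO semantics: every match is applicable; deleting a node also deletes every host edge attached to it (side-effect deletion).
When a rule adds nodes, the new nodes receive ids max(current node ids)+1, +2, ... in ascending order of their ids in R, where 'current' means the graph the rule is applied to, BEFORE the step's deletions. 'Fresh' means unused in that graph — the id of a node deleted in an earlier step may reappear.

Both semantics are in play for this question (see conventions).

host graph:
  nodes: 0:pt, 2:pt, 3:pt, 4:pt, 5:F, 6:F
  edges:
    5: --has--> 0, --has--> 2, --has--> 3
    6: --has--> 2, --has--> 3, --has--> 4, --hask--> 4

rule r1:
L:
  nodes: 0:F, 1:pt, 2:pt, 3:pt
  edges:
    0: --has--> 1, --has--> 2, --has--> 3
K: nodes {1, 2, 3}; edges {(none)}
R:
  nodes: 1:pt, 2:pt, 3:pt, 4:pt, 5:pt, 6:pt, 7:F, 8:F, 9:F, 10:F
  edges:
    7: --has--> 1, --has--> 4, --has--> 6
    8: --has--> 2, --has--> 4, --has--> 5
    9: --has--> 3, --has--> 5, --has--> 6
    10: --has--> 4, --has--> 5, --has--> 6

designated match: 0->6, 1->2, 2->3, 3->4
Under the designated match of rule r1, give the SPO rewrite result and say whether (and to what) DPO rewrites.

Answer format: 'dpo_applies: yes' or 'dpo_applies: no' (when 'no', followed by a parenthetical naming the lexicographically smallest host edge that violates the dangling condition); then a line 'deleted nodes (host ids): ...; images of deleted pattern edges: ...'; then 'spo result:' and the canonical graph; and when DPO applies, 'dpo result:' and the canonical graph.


dpo_applies: no
(the rule deletes node 6, which keeps host edge (6,4,hask) outside the match image — the dangling condition fails, DPO blocks; SPO proceeds and side-deletes such edges)
deleted nodes (host ids): 6; images of deleted pattern edges: (6,2,has); (6,3,has); (6,4,has)
spo result:
nodes: 0:pt, 2:pt, 3:pt, 4:pt, 5:F, 7:pt, 8:pt, 9:pt, 10:F, 11:F, 12:F, 13:F
edges: (5,0,has); (5,2,has); (5,3,has); (10,2,has); (10,7,has); (10,9,has); (11,3,has); (11,7,has); (11,8,has); (12,4,has); (12,8,has); (12,9,has); (13,7,has); (13,8,has); (13,9,has)


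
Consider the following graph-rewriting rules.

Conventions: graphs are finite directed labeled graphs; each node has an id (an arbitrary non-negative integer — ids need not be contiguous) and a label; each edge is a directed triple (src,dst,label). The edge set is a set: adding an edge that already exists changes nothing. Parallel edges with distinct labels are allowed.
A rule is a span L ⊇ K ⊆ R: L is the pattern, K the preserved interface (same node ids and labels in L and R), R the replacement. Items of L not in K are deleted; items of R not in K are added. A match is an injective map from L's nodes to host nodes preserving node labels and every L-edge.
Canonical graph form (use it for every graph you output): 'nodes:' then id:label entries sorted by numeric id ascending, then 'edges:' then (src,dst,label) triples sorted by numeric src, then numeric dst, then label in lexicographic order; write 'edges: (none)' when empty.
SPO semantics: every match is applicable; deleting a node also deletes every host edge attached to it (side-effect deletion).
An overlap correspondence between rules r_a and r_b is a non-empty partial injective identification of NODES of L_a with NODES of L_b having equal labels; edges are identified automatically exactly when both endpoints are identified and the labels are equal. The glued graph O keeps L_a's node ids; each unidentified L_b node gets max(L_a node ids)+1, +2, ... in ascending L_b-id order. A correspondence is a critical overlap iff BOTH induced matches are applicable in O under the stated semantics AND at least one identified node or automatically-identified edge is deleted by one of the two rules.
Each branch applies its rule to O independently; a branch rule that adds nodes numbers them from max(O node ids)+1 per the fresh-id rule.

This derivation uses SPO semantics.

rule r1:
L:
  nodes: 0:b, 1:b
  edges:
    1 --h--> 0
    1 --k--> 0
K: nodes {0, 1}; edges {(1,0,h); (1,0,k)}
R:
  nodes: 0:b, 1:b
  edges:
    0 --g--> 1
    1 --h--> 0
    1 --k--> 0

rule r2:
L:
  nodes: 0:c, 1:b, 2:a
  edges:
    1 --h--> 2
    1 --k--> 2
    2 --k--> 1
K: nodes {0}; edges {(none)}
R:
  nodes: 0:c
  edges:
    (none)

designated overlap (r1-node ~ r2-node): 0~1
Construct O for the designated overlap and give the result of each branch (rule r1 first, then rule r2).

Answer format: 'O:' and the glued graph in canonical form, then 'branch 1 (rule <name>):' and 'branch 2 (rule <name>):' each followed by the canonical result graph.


O:
nodes: 0:b, 1:b, 2:c, 3:a
edges: (0,3,h); (0,3,k); (1,0,h); (1,0,k); (3,0,k)
branch 1 (rule r1):
nodes: 0:b, 1:b, 2:c, 3:a
edges: (0,1,g); (0,3,h); (0,3,k); (1,0,h); (1,0,k); (3,0,k)
branch 2 (rule r2):
nodes: 1:b, 2:c
edges: (none)


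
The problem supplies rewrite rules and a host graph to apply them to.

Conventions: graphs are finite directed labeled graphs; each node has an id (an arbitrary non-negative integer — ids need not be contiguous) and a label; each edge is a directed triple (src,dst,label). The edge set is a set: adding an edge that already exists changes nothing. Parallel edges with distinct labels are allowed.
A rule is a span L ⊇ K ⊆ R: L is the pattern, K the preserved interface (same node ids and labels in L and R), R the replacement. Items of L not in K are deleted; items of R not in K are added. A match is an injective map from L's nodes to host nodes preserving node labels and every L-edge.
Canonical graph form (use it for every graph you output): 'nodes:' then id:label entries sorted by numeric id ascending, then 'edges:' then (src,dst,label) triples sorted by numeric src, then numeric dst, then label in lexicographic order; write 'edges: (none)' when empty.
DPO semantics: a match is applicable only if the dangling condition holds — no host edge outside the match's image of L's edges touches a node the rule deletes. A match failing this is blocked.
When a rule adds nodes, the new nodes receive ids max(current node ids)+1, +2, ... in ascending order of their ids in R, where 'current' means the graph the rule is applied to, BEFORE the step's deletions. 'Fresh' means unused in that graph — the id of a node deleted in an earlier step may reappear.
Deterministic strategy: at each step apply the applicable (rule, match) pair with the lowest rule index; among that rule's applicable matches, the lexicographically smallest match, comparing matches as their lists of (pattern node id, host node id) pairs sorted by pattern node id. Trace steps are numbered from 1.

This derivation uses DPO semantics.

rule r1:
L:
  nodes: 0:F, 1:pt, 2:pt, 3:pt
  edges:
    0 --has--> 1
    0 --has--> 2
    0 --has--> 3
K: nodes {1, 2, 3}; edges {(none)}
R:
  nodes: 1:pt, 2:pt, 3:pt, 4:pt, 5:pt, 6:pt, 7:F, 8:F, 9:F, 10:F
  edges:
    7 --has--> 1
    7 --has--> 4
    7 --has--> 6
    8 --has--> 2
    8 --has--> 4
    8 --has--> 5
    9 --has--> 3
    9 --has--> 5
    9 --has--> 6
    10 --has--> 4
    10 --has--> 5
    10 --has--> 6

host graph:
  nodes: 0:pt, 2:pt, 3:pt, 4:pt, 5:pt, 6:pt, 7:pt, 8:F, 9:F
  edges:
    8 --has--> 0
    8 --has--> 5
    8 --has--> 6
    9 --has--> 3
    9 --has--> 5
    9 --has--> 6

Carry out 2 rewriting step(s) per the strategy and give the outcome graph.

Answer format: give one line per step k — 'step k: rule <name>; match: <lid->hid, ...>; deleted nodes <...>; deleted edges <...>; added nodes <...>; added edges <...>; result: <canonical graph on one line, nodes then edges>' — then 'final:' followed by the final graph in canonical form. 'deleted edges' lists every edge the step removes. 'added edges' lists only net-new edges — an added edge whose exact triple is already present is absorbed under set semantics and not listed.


step 1: rule r1; match: 0->8, 1->0, 2->5, 3->6; deleted nodes 8; deleted edges (8,0,has); (8,5,has); (8,6,has); added nodes 10, 11, 12, 13, 14, 15, 16; added edges (13,0,has); (13,10,has); (13,12,has); (14,5,has); (14,10,has); (14,11,has); (15,6,has); (15,11,has); (15,12,has); (16,10,has); (16,11,has); (16,12,has); result: nodes: 0:pt, 2:pt, 3:pt, 4:pt, 5:pt, 6:pt, 7:pt, 9:F, 10:pt, 11:pt, 12:pt, 13:F, 14:F, 15:F, 16:F edges: (9,3,has); (9,5,has); (9,6,has); (13,0,has); (13,10,has); (13,12,has); (14,5,has); (14,10,has); (14,11,has); (15,6,has); (15,11,has); (15,12,has); (16,10,has); (16,11,has); (16,12,has)
step 2: rule r1; match: 0->9, 1->3, 2->5, 3->6; deleted nodes 9; deleted edges (9,3,has); (9,5,has); (9,6,has); added nodes 17, 18, 19, 20, 21, 22, 23; added edges (20,3,has); (20,17,has); (20,19,has); (21,5,has); (21,17,has); (21,18,has); (22,6,has); (22,18,has); (22,19,has); (23,17,has); (23,18,has); (23,19,has); result: nodes: 0:pt, 2:pt, 3:pt, 4:pt, 5:pt, 6:pt, 7:pt, 10:pt, 11:pt, 12:pt, 13:F, 14:F, 15:F, 16:F, 17:pt, 18:pt, 19:pt, 20:F, 21:F, 22:F, 23:F edges: (13,0,has); (13,10,has); (13,12,has); (14,5,has); (14,10,has); (14,11,has); (15,6,has); (15,11,has); (15,12,has); (16,10,has); (16,11,has); (16,12,has); (20,3,has); (20,17,has); (20,19,has); (21,5,has); (21,17,has); (21,18,has); (22,6,has); (22,18,has); (22,19,has); (23,17,has); (23,18,has); (23,19,has)
final:
nodes: 0:pt, 2:pt, 3:pt, 4:pt, 5:pt, 6:pt, 7:pt, 10:pt, 11:pt, 12:pt, 13:F, 14:F, 15:F, 16:F, 17:pt, 18:pt, 19:pt, 20:F, 21:F, 22:F, 23:F
edges: (13,0,has); (13,10,has); (13,12,has); (14,5,has); (14,10,has); (14,11,has); (15,6,has); (15,11,has); (15,12,has); (16,10,has); (16,11,has); (16,12,has); (20,3,has); (20,17,has); (20,19,has); (21,5,has); (21,17,has); (21,18,has); (22,6,has); (22,18,has); (22,19,has); (23,17,has); (23,18,has); (23,19,has)


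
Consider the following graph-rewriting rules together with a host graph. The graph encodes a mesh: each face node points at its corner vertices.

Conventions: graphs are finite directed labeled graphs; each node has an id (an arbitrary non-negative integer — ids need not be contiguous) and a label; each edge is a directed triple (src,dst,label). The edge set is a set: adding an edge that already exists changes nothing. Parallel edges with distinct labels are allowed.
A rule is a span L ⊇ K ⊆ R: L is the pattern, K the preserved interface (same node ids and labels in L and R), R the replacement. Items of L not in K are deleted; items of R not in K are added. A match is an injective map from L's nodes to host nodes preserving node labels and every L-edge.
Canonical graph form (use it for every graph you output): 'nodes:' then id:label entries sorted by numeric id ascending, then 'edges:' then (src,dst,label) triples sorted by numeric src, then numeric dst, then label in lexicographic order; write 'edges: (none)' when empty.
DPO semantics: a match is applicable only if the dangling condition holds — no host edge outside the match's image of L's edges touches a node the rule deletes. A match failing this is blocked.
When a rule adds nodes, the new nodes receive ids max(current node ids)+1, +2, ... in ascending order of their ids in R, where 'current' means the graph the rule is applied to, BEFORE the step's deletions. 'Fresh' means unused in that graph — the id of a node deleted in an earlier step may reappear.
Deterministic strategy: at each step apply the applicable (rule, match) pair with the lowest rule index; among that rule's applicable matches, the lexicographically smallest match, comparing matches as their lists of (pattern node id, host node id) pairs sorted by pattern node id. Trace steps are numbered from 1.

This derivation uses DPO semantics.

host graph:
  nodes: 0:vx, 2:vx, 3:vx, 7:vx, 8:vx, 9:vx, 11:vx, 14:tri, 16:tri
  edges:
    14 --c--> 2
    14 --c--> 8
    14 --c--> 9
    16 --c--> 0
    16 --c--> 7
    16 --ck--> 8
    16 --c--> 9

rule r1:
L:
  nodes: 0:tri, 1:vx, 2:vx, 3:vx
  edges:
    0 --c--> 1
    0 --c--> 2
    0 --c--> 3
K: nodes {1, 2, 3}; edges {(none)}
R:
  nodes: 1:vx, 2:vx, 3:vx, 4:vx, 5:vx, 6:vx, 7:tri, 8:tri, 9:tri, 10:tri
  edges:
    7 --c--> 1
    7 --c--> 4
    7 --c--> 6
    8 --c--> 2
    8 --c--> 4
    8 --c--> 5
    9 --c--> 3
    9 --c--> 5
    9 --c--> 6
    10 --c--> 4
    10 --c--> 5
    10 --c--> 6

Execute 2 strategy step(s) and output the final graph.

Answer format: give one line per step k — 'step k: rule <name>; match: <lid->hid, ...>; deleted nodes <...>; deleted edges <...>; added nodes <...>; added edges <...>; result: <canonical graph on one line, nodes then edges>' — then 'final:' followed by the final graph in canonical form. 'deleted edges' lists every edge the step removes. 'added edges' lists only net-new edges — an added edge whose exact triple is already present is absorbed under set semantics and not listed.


step 1: rule r1; match: 0->14, 1->2, 2->8, 3->9; deleted nodes 14; deleted edges (14,2,c); (14,8,c); (14,9,c); added nodes 17, 18, 19, 20, 21, 22, 23; added edges (20,2,c); (20,17,c); (20,19,c); (21,8,c); (21,17,c); (21,18,c); (22,9,c); (22,18,c); (22,19,c); (23,17,c); (23,18,c); (23,19,c); result: nodes: 0:vx, 2:vx, 3:vx, 7:vx, 8:vx, 9:vx, 11:vx, 16:tri, 17:vx, 18:vx, 19:vx, 20:tri, 21:tri, 22:tri, 23:tri edges: (16,0,c); (16,7,c); (16,8,ck); (16,9,c); (20,2,c); (20,17,c); (20,19,c); (21,8,c); (21,17,c); (21,18,c); (22,9,c); (22,18,c); (22,19,c); (23,17,c); (23,18,c); (23,19,c)
step 2: rule r1; match: 0->20, 1->2, 2->17, 3->19; deleted nodes 20; deleted edges (20,2,c); (20,17,c); (20,19,c); added nodes 24, 25, 26, 27, 28, 29, 30; added edges (27,2,c); (27,24,c); (27,26,c); (28,17,c); (28,24,c); (28,25,c); (29,19,c); (29,25,c); (29,26,c); (30,24,c); (30,25,c); (30,26,c); result: nodes: 0:vx, 2:vx, 3:vx, 7:vx, 8:vx, 9:vx, 11:vx, 16:tri, 17:vx, 18:vx, 19:vx, 21:tri, 22:tri, 23:tri, 24:vx, 25:vx, 26:vx, 27:tri, 28:tri, 29:tri, 30:tri edges: (16,0,c); (16,7,c); (16,8,ck); (16,9,c); (21,8,c); (21,17,c); (21,18,c); (22,9,c); (22,18,c); (22,19,c); (23,17,c); (23,18,c); (23,19,c); (27,2,c); (27,24,c); (27,26,c); (28,17,c); (28,24,c); (28,25,c); (29,19,c); (29,25,c); (29,26,c); (30,24,c); (30,25,c); (30,26,c)
final:
nodes: 0:vx, 2:vx, 3:vx, 7:vx, 8:vx, 9:vx, 11:vx, 16:tri, 17:vx, 18:vx, 19:vx, 21:tri, 22:tri, 23:tri, 24:vx, 25:vx, 26:vx, 27:tri, 28:tri, 29:tri, 30:tri
edges: (16,0,c); (16,7,c); (16,8,ck); (16,9,c); (21,8,c); (21,17,c); (21,18,c); (22,9,c); (22,18,c); (22,19,c); (23,17,c); (23,18,c); (23,19,c); (27,2,c); (27,24,c); (27,26,c); (28,17,c); (28,24,c); (28,25,c); (29,19,c); (29,25,c); (29,26,c); (30,24,c); (30,25,c); (30,26,c)
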